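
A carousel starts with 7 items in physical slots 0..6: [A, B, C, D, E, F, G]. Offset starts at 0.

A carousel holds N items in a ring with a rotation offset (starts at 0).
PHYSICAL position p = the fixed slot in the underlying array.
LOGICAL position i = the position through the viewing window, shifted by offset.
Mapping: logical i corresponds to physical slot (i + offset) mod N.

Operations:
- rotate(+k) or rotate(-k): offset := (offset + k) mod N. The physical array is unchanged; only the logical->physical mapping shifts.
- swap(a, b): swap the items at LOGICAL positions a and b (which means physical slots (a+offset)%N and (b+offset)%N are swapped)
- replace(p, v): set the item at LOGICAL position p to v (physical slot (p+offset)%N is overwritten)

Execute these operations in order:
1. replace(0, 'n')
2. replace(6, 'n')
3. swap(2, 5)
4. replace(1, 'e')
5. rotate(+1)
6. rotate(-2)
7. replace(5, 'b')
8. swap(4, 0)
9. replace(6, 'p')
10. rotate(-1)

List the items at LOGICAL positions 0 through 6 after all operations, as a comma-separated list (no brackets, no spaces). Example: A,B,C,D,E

After op 1 (replace(0, 'n')): offset=0, physical=[n,B,C,D,E,F,G], logical=[n,B,C,D,E,F,G]
After op 2 (replace(6, 'n')): offset=0, physical=[n,B,C,D,E,F,n], logical=[n,B,C,D,E,F,n]
After op 3 (swap(2, 5)): offset=0, physical=[n,B,F,D,E,C,n], logical=[n,B,F,D,E,C,n]
After op 4 (replace(1, 'e')): offset=0, physical=[n,e,F,D,E,C,n], logical=[n,e,F,D,E,C,n]
After op 5 (rotate(+1)): offset=1, physical=[n,e,F,D,E,C,n], logical=[e,F,D,E,C,n,n]
After op 6 (rotate(-2)): offset=6, physical=[n,e,F,D,E,C,n], logical=[n,n,e,F,D,E,C]
After op 7 (replace(5, 'b')): offset=6, physical=[n,e,F,D,b,C,n], logical=[n,n,e,F,D,b,C]
After op 8 (swap(4, 0)): offset=6, physical=[n,e,F,n,b,C,D], logical=[D,n,e,F,n,b,C]
After op 9 (replace(6, 'p')): offset=6, physical=[n,e,F,n,b,p,D], logical=[D,n,e,F,n,b,p]
After op 10 (rotate(-1)): offset=5, physical=[n,e,F,n,b,p,D], logical=[p,D,n,e,F,n,b]

Answer: p,D,n,e,F,n,b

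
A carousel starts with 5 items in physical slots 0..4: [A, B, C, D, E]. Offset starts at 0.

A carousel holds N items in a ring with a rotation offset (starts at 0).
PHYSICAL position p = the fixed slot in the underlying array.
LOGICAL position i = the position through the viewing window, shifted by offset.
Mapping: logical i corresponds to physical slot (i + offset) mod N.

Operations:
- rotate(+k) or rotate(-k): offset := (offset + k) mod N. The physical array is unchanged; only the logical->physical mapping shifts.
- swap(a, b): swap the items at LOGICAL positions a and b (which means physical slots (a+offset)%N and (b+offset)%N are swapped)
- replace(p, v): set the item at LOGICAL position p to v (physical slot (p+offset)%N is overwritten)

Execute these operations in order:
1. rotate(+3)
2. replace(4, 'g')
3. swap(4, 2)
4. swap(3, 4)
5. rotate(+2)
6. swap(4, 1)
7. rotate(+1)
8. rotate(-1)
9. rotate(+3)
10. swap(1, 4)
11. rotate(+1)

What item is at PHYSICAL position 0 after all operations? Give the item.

Answer: g

Derivation:
After op 1 (rotate(+3)): offset=3, physical=[A,B,C,D,E], logical=[D,E,A,B,C]
After op 2 (replace(4, 'g')): offset=3, physical=[A,B,g,D,E], logical=[D,E,A,B,g]
After op 3 (swap(4, 2)): offset=3, physical=[g,B,A,D,E], logical=[D,E,g,B,A]
After op 4 (swap(3, 4)): offset=3, physical=[g,A,B,D,E], logical=[D,E,g,A,B]
After op 5 (rotate(+2)): offset=0, physical=[g,A,B,D,E], logical=[g,A,B,D,E]
After op 6 (swap(4, 1)): offset=0, physical=[g,E,B,D,A], logical=[g,E,B,D,A]
After op 7 (rotate(+1)): offset=1, physical=[g,E,B,D,A], logical=[E,B,D,A,g]
After op 8 (rotate(-1)): offset=0, physical=[g,E,B,D,A], logical=[g,E,B,D,A]
After op 9 (rotate(+3)): offset=3, physical=[g,E,B,D,A], logical=[D,A,g,E,B]
After op 10 (swap(1, 4)): offset=3, physical=[g,E,A,D,B], logical=[D,B,g,E,A]
After op 11 (rotate(+1)): offset=4, physical=[g,E,A,D,B], logical=[B,g,E,A,D]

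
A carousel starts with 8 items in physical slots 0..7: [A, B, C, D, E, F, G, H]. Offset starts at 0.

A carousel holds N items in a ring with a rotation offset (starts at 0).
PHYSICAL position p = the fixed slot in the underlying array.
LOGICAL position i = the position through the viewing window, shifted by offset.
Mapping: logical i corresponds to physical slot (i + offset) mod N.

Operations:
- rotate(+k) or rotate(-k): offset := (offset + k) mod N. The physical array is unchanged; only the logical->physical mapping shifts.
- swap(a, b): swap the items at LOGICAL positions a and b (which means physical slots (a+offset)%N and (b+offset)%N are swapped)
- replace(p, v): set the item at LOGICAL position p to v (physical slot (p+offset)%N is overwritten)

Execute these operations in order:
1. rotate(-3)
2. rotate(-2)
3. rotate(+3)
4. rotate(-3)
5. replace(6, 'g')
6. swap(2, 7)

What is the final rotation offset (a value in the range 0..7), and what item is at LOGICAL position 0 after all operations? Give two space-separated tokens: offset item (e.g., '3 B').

Answer: 3 D

Derivation:
After op 1 (rotate(-3)): offset=5, physical=[A,B,C,D,E,F,G,H], logical=[F,G,H,A,B,C,D,E]
After op 2 (rotate(-2)): offset=3, physical=[A,B,C,D,E,F,G,H], logical=[D,E,F,G,H,A,B,C]
After op 3 (rotate(+3)): offset=6, physical=[A,B,C,D,E,F,G,H], logical=[G,H,A,B,C,D,E,F]
After op 4 (rotate(-3)): offset=3, physical=[A,B,C,D,E,F,G,H], logical=[D,E,F,G,H,A,B,C]
After op 5 (replace(6, 'g')): offset=3, physical=[A,g,C,D,E,F,G,H], logical=[D,E,F,G,H,A,g,C]
After op 6 (swap(2, 7)): offset=3, physical=[A,g,F,D,E,C,G,H], logical=[D,E,C,G,H,A,g,F]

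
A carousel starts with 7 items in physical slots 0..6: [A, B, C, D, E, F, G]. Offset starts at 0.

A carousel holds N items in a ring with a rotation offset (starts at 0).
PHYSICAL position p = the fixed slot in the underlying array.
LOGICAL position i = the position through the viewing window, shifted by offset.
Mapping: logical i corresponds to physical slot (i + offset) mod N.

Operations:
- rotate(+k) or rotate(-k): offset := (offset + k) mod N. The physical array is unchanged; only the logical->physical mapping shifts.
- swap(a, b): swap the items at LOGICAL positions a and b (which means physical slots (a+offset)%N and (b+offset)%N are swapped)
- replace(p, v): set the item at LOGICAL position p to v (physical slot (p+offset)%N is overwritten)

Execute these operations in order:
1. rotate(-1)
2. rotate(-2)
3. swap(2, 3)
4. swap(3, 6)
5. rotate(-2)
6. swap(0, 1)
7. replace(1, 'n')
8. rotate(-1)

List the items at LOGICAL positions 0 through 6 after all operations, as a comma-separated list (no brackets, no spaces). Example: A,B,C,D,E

After op 1 (rotate(-1)): offset=6, physical=[A,B,C,D,E,F,G], logical=[G,A,B,C,D,E,F]
After op 2 (rotate(-2)): offset=4, physical=[A,B,C,D,E,F,G], logical=[E,F,G,A,B,C,D]
After op 3 (swap(2, 3)): offset=4, physical=[G,B,C,D,E,F,A], logical=[E,F,A,G,B,C,D]
After op 4 (swap(3, 6)): offset=4, physical=[D,B,C,G,E,F,A], logical=[E,F,A,D,B,C,G]
After op 5 (rotate(-2)): offset=2, physical=[D,B,C,G,E,F,A], logical=[C,G,E,F,A,D,B]
After op 6 (swap(0, 1)): offset=2, physical=[D,B,G,C,E,F,A], logical=[G,C,E,F,A,D,B]
After op 7 (replace(1, 'n')): offset=2, physical=[D,B,G,n,E,F,A], logical=[G,n,E,F,A,D,B]
After op 8 (rotate(-1)): offset=1, physical=[D,B,G,n,E,F,A], logical=[B,G,n,E,F,A,D]

Answer: B,G,n,E,F,A,D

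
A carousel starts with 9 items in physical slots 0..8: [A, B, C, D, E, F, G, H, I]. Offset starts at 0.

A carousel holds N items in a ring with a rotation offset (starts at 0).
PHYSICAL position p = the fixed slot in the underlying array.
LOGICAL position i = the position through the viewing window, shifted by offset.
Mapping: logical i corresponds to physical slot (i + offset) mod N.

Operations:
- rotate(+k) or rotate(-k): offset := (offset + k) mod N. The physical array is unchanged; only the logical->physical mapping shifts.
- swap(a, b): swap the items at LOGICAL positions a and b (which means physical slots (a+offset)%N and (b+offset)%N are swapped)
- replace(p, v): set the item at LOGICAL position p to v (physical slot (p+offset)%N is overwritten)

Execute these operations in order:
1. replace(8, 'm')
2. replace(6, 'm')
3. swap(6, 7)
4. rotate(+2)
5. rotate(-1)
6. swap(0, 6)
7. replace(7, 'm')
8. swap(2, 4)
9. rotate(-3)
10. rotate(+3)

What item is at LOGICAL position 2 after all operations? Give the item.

Answer: F

Derivation:
After op 1 (replace(8, 'm')): offset=0, physical=[A,B,C,D,E,F,G,H,m], logical=[A,B,C,D,E,F,G,H,m]
After op 2 (replace(6, 'm')): offset=0, physical=[A,B,C,D,E,F,m,H,m], logical=[A,B,C,D,E,F,m,H,m]
After op 3 (swap(6, 7)): offset=0, physical=[A,B,C,D,E,F,H,m,m], logical=[A,B,C,D,E,F,H,m,m]
After op 4 (rotate(+2)): offset=2, physical=[A,B,C,D,E,F,H,m,m], logical=[C,D,E,F,H,m,m,A,B]
After op 5 (rotate(-1)): offset=1, physical=[A,B,C,D,E,F,H,m,m], logical=[B,C,D,E,F,H,m,m,A]
After op 6 (swap(0, 6)): offset=1, physical=[A,m,C,D,E,F,H,B,m], logical=[m,C,D,E,F,H,B,m,A]
After op 7 (replace(7, 'm')): offset=1, physical=[A,m,C,D,E,F,H,B,m], logical=[m,C,D,E,F,H,B,m,A]
After op 8 (swap(2, 4)): offset=1, physical=[A,m,C,F,E,D,H,B,m], logical=[m,C,F,E,D,H,B,m,A]
After op 9 (rotate(-3)): offset=7, physical=[A,m,C,F,E,D,H,B,m], logical=[B,m,A,m,C,F,E,D,H]
After op 10 (rotate(+3)): offset=1, physical=[A,m,C,F,E,D,H,B,m], logical=[m,C,F,E,D,H,B,m,A]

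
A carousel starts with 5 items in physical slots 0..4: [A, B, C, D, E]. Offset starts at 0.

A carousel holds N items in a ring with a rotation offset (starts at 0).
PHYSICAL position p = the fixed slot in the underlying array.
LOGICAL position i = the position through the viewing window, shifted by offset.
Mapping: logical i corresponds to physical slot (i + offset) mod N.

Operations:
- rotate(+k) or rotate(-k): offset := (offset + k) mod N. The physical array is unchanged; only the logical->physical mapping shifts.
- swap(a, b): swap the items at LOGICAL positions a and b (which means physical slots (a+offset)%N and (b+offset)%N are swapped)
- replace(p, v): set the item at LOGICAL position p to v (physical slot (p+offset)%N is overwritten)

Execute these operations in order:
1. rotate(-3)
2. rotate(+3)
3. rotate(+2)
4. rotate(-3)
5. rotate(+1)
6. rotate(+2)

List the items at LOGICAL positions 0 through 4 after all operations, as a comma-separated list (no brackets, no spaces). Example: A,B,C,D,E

Answer: C,D,E,A,B

Derivation:
After op 1 (rotate(-3)): offset=2, physical=[A,B,C,D,E], logical=[C,D,E,A,B]
After op 2 (rotate(+3)): offset=0, physical=[A,B,C,D,E], logical=[A,B,C,D,E]
After op 3 (rotate(+2)): offset=2, physical=[A,B,C,D,E], logical=[C,D,E,A,B]
After op 4 (rotate(-3)): offset=4, physical=[A,B,C,D,E], logical=[E,A,B,C,D]
After op 5 (rotate(+1)): offset=0, physical=[A,B,C,D,E], logical=[A,B,C,D,E]
After op 6 (rotate(+2)): offset=2, physical=[A,B,C,D,E], logical=[C,D,E,A,B]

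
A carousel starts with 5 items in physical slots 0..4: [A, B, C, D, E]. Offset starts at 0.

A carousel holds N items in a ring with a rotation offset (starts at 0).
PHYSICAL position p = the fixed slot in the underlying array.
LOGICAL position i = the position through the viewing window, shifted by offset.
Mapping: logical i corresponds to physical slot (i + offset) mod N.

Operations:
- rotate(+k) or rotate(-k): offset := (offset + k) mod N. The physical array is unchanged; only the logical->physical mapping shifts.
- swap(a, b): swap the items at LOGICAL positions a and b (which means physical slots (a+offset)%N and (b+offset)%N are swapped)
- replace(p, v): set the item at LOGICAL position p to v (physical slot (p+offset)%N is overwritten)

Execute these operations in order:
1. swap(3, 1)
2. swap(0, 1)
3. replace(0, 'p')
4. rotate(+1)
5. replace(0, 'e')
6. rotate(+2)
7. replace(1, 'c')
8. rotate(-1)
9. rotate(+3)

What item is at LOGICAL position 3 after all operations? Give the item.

Answer: B

Derivation:
After op 1 (swap(3, 1)): offset=0, physical=[A,D,C,B,E], logical=[A,D,C,B,E]
After op 2 (swap(0, 1)): offset=0, physical=[D,A,C,B,E], logical=[D,A,C,B,E]
After op 3 (replace(0, 'p')): offset=0, physical=[p,A,C,B,E], logical=[p,A,C,B,E]
After op 4 (rotate(+1)): offset=1, physical=[p,A,C,B,E], logical=[A,C,B,E,p]
After op 5 (replace(0, 'e')): offset=1, physical=[p,e,C,B,E], logical=[e,C,B,E,p]
After op 6 (rotate(+2)): offset=3, physical=[p,e,C,B,E], logical=[B,E,p,e,C]
After op 7 (replace(1, 'c')): offset=3, physical=[p,e,C,B,c], logical=[B,c,p,e,C]
After op 8 (rotate(-1)): offset=2, physical=[p,e,C,B,c], logical=[C,B,c,p,e]
After op 9 (rotate(+3)): offset=0, physical=[p,e,C,B,c], logical=[p,e,C,B,c]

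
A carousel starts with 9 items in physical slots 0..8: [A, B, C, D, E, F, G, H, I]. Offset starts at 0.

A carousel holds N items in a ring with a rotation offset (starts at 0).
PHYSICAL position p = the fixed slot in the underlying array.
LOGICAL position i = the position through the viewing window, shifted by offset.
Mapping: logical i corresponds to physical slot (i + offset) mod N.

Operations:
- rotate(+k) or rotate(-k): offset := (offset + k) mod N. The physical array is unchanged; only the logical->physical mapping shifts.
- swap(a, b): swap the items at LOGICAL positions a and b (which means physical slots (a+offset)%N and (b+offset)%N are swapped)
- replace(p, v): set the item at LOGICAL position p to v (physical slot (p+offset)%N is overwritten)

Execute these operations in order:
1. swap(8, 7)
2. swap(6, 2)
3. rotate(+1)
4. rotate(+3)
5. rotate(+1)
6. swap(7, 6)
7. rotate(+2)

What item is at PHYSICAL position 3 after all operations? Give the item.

After op 1 (swap(8, 7)): offset=0, physical=[A,B,C,D,E,F,G,I,H], logical=[A,B,C,D,E,F,G,I,H]
After op 2 (swap(6, 2)): offset=0, physical=[A,B,G,D,E,F,C,I,H], logical=[A,B,G,D,E,F,C,I,H]
After op 3 (rotate(+1)): offset=1, physical=[A,B,G,D,E,F,C,I,H], logical=[B,G,D,E,F,C,I,H,A]
After op 4 (rotate(+3)): offset=4, physical=[A,B,G,D,E,F,C,I,H], logical=[E,F,C,I,H,A,B,G,D]
After op 5 (rotate(+1)): offset=5, physical=[A,B,G,D,E,F,C,I,H], logical=[F,C,I,H,A,B,G,D,E]
After op 6 (swap(7, 6)): offset=5, physical=[A,B,D,G,E,F,C,I,H], logical=[F,C,I,H,A,B,D,G,E]
After op 7 (rotate(+2)): offset=7, physical=[A,B,D,G,E,F,C,I,H], logical=[I,H,A,B,D,G,E,F,C]

Answer: G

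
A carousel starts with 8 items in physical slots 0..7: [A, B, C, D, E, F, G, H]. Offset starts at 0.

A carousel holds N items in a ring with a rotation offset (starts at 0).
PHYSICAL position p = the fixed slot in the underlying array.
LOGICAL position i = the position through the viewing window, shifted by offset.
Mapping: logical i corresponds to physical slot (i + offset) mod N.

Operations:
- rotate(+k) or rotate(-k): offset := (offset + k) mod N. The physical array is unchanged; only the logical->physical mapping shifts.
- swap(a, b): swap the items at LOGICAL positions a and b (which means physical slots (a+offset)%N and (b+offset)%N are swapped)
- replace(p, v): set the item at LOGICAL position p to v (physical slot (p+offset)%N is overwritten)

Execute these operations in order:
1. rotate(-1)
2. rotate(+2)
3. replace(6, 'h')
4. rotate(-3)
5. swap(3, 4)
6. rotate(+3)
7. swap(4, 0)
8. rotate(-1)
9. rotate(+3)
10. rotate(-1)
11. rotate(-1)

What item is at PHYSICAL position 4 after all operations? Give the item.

After op 1 (rotate(-1)): offset=7, physical=[A,B,C,D,E,F,G,H], logical=[H,A,B,C,D,E,F,G]
After op 2 (rotate(+2)): offset=1, physical=[A,B,C,D,E,F,G,H], logical=[B,C,D,E,F,G,H,A]
After op 3 (replace(6, 'h')): offset=1, physical=[A,B,C,D,E,F,G,h], logical=[B,C,D,E,F,G,h,A]
After op 4 (rotate(-3)): offset=6, physical=[A,B,C,D,E,F,G,h], logical=[G,h,A,B,C,D,E,F]
After op 5 (swap(3, 4)): offset=6, physical=[A,C,B,D,E,F,G,h], logical=[G,h,A,C,B,D,E,F]
After op 6 (rotate(+3)): offset=1, physical=[A,C,B,D,E,F,G,h], logical=[C,B,D,E,F,G,h,A]
After op 7 (swap(4, 0)): offset=1, physical=[A,F,B,D,E,C,G,h], logical=[F,B,D,E,C,G,h,A]
After op 8 (rotate(-1)): offset=0, physical=[A,F,B,D,E,C,G,h], logical=[A,F,B,D,E,C,G,h]
After op 9 (rotate(+3)): offset=3, physical=[A,F,B,D,E,C,G,h], logical=[D,E,C,G,h,A,F,B]
After op 10 (rotate(-1)): offset=2, physical=[A,F,B,D,E,C,G,h], logical=[B,D,E,C,G,h,A,F]
After op 11 (rotate(-1)): offset=1, physical=[A,F,B,D,E,C,G,h], logical=[F,B,D,E,C,G,h,A]

Answer: E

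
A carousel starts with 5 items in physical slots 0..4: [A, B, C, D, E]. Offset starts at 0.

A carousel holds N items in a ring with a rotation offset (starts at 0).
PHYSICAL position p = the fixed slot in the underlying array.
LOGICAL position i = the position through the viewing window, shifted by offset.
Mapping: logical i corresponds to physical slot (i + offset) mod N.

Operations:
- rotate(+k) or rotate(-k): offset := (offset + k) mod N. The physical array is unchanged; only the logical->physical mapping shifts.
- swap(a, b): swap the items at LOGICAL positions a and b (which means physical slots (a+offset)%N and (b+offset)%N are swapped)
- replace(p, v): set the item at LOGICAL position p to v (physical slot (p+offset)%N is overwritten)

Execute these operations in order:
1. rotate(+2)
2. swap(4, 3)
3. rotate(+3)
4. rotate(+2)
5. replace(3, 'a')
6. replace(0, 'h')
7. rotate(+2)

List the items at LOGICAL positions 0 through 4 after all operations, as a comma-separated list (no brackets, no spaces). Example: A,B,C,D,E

After op 1 (rotate(+2)): offset=2, physical=[A,B,C,D,E], logical=[C,D,E,A,B]
After op 2 (swap(4, 3)): offset=2, physical=[B,A,C,D,E], logical=[C,D,E,B,A]
After op 3 (rotate(+3)): offset=0, physical=[B,A,C,D,E], logical=[B,A,C,D,E]
After op 4 (rotate(+2)): offset=2, physical=[B,A,C,D,E], logical=[C,D,E,B,A]
After op 5 (replace(3, 'a')): offset=2, physical=[a,A,C,D,E], logical=[C,D,E,a,A]
After op 6 (replace(0, 'h')): offset=2, physical=[a,A,h,D,E], logical=[h,D,E,a,A]
After op 7 (rotate(+2)): offset=4, physical=[a,A,h,D,E], logical=[E,a,A,h,D]

Answer: E,a,A,h,D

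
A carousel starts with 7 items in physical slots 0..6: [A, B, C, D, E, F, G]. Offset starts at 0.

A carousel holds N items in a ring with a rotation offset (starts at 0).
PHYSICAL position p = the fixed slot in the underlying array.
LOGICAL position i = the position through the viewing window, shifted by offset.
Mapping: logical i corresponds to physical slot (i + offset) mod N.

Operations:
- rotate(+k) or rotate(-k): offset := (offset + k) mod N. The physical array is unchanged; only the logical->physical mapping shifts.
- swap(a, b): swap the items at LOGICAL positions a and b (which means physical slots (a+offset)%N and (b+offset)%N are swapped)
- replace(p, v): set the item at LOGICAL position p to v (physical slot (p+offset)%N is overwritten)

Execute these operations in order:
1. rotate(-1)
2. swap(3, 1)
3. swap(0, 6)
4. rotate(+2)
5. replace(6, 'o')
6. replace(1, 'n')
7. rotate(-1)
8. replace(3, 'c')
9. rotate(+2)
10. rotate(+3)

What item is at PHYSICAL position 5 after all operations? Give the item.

Answer: G

Derivation:
After op 1 (rotate(-1)): offset=6, physical=[A,B,C,D,E,F,G], logical=[G,A,B,C,D,E,F]
After op 2 (swap(3, 1)): offset=6, physical=[C,B,A,D,E,F,G], logical=[G,C,B,A,D,E,F]
After op 3 (swap(0, 6)): offset=6, physical=[C,B,A,D,E,G,F], logical=[F,C,B,A,D,E,G]
After op 4 (rotate(+2)): offset=1, physical=[C,B,A,D,E,G,F], logical=[B,A,D,E,G,F,C]
After op 5 (replace(6, 'o')): offset=1, physical=[o,B,A,D,E,G,F], logical=[B,A,D,E,G,F,o]
After op 6 (replace(1, 'n')): offset=1, physical=[o,B,n,D,E,G,F], logical=[B,n,D,E,G,F,o]
After op 7 (rotate(-1)): offset=0, physical=[o,B,n,D,E,G,F], logical=[o,B,n,D,E,G,F]
After op 8 (replace(3, 'c')): offset=0, physical=[o,B,n,c,E,G,F], logical=[o,B,n,c,E,G,F]
After op 9 (rotate(+2)): offset=2, physical=[o,B,n,c,E,G,F], logical=[n,c,E,G,F,o,B]
After op 10 (rotate(+3)): offset=5, physical=[o,B,n,c,E,G,F], logical=[G,F,o,B,n,c,E]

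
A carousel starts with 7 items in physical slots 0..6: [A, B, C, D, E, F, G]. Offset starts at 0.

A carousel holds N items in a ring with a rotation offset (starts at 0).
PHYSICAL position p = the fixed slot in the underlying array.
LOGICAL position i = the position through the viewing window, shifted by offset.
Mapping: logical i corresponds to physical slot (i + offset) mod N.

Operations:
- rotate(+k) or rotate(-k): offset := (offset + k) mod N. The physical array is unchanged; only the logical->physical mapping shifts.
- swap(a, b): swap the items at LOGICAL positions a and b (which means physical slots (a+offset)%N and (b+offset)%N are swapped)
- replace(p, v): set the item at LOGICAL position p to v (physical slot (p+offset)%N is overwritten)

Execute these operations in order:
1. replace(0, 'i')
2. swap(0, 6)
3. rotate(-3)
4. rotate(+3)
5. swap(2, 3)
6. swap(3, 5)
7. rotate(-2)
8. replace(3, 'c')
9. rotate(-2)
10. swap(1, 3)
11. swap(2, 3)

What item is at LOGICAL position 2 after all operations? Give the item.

Answer: E

Derivation:
After op 1 (replace(0, 'i')): offset=0, physical=[i,B,C,D,E,F,G], logical=[i,B,C,D,E,F,G]
After op 2 (swap(0, 6)): offset=0, physical=[G,B,C,D,E,F,i], logical=[G,B,C,D,E,F,i]
After op 3 (rotate(-3)): offset=4, physical=[G,B,C,D,E,F,i], logical=[E,F,i,G,B,C,D]
After op 4 (rotate(+3)): offset=0, physical=[G,B,C,D,E,F,i], logical=[G,B,C,D,E,F,i]
After op 5 (swap(2, 3)): offset=0, physical=[G,B,D,C,E,F,i], logical=[G,B,D,C,E,F,i]
After op 6 (swap(3, 5)): offset=0, physical=[G,B,D,F,E,C,i], logical=[G,B,D,F,E,C,i]
After op 7 (rotate(-2)): offset=5, physical=[G,B,D,F,E,C,i], logical=[C,i,G,B,D,F,E]
After op 8 (replace(3, 'c')): offset=5, physical=[G,c,D,F,E,C,i], logical=[C,i,G,c,D,F,E]
After op 9 (rotate(-2)): offset=3, physical=[G,c,D,F,E,C,i], logical=[F,E,C,i,G,c,D]
After op 10 (swap(1, 3)): offset=3, physical=[G,c,D,F,i,C,E], logical=[F,i,C,E,G,c,D]
After op 11 (swap(2, 3)): offset=3, physical=[G,c,D,F,i,E,C], logical=[F,i,E,C,G,c,D]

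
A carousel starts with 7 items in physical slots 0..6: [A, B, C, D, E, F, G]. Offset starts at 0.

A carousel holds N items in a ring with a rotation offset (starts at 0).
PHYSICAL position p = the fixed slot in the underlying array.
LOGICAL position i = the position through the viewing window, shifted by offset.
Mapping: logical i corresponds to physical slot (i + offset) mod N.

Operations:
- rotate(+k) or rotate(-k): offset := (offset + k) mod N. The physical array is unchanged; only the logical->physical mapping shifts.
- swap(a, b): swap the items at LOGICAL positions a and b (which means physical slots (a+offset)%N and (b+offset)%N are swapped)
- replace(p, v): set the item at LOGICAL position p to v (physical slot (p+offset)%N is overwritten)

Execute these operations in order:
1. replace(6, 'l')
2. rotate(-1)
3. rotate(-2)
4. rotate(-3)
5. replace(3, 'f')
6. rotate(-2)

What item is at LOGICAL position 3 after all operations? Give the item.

Answer: C

Derivation:
After op 1 (replace(6, 'l')): offset=0, physical=[A,B,C,D,E,F,l], logical=[A,B,C,D,E,F,l]
After op 2 (rotate(-1)): offset=6, physical=[A,B,C,D,E,F,l], logical=[l,A,B,C,D,E,F]
After op 3 (rotate(-2)): offset=4, physical=[A,B,C,D,E,F,l], logical=[E,F,l,A,B,C,D]
After op 4 (rotate(-3)): offset=1, physical=[A,B,C,D,E,F,l], logical=[B,C,D,E,F,l,A]
After op 5 (replace(3, 'f')): offset=1, physical=[A,B,C,D,f,F,l], logical=[B,C,D,f,F,l,A]
After op 6 (rotate(-2)): offset=6, physical=[A,B,C,D,f,F,l], logical=[l,A,B,C,D,f,F]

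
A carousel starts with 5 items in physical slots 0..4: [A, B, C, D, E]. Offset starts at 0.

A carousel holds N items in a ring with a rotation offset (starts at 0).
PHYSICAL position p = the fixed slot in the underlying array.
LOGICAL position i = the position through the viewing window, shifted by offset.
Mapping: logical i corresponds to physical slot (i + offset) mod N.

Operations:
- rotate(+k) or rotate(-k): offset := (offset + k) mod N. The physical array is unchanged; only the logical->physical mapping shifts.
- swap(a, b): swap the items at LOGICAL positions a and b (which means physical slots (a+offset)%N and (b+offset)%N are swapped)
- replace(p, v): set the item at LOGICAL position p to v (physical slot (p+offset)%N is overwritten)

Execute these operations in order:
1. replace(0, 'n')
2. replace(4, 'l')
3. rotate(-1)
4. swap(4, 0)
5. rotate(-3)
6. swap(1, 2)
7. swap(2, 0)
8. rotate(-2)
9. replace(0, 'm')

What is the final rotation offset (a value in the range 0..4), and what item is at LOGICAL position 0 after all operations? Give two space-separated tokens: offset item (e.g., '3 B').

After op 1 (replace(0, 'n')): offset=0, physical=[n,B,C,D,E], logical=[n,B,C,D,E]
After op 2 (replace(4, 'l')): offset=0, physical=[n,B,C,D,l], logical=[n,B,C,D,l]
After op 3 (rotate(-1)): offset=4, physical=[n,B,C,D,l], logical=[l,n,B,C,D]
After op 4 (swap(4, 0)): offset=4, physical=[n,B,C,l,D], logical=[D,n,B,C,l]
After op 5 (rotate(-3)): offset=1, physical=[n,B,C,l,D], logical=[B,C,l,D,n]
After op 6 (swap(1, 2)): offset=1, physical=[n,B,l,C,D], logical=[B,l,C,D,n]
After op 7 (swap(2, 0)): offset=1, physical=[n,C,l,B,D], logical=[C,l,B,D,n]
After op 8 (rotate(-2)): offset=4, physical=[n,C,l,B,D], logical=[D,n,C,l,B]
After op 9 (replace(0, 'm')): offset=4, physical=[n,C,l,B,m], logical=[m,n,C,l,B]

Answer: 4 m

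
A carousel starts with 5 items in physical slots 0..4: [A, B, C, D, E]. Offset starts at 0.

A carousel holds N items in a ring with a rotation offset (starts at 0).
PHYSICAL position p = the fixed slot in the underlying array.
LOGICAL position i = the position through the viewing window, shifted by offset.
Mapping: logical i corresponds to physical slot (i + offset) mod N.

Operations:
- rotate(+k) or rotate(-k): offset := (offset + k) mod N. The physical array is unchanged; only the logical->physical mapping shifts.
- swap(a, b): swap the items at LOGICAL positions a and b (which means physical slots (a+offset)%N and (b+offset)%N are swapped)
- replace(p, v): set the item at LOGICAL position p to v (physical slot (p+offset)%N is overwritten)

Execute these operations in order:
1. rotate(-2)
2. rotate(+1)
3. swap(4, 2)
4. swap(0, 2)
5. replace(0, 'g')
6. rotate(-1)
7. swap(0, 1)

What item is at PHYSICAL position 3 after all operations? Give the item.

After op 1 (rotate(-2)): offset=3, physical=[A,B,C,D,E], logical=[D,E,A,B,C]
After op 2 (rotate(+1)): offset=4, physical=[A,B,C,D,E], logical=[E,A,B,C,D]
After op 3 (swap(4, 2)): offset=4, physical=[A,D,C,B,E], logical=[E,A,D,C,B]
After op 4 (swap(0, 2)): offset=4, physical=[A,E,C,B,D], logical=[D,A,E,C,B]
After op 5 (replace(0, 'g')): offset=4, physical=[A,E,C,B,g], logical=[g,A,E,C,B]
After op 6 (rotate(-1)): offset=3, physical=[A,E,C,B,g], logical=[B,g,A,E,C]
After op 7 (swap(0, 1)): offset=3, physical=[A,E,C,g,B], logical=[g,B,A,E,C]

Answer: g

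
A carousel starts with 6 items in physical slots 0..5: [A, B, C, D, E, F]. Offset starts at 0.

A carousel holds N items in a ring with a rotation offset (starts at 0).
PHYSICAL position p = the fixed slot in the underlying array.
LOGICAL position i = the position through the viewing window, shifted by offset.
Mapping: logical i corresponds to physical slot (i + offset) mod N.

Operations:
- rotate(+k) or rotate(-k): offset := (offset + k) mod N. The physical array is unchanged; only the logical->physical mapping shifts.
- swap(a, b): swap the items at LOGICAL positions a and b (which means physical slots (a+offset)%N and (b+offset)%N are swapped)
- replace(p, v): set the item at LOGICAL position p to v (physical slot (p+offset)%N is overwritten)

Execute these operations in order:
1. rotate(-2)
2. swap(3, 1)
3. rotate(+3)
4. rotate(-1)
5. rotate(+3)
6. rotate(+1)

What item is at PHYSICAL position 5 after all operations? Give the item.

Answer: B

Derivation:
After op 1 (rotate(-2)): offset=4, physical=[A,B,C,D,E,F], logical=[E,F,A,B,C,D]
After op 2 (swap(3, 1)): offset=4, physical=[A,F,C,D,E,B], logical=[E,B,A,F,C,D]
After op 3 (rotate(+3)): offset=1, physical=[A,F,C,D,E,B], logical=[F,C,D,E,B,A]
After op 4 (rotate(-1)): offset=0, physical=[A,F,C,D,E,B], logical=[A,F,C,D,E,B]
After op 5 (rotate(+3)): offset=3, physical=[A,F,C,D,E,B], logical=[D,E,B,A,F,C]
After op 6 (rotate(+1)): offset=4, physical=[A,F,C,D,E,B], logical=[E,B,A,F,C,D]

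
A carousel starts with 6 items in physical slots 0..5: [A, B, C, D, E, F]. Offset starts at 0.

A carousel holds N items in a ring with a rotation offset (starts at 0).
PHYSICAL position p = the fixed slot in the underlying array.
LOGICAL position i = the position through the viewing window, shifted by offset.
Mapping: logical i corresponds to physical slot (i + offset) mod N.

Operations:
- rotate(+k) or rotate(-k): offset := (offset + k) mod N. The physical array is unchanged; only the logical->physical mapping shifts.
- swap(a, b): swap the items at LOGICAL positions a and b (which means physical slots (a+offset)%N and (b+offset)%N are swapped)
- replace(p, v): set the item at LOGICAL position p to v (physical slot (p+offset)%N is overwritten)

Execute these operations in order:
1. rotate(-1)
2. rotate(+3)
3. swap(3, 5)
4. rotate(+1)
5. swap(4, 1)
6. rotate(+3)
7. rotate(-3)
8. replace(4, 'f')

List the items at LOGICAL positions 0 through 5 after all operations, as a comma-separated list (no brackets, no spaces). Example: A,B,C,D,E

After op 1 (rotate(-1)): offset=5, physical=[A,B,C,D,E,F], logical=[F,A,B,C,D,E]
After op 2 (rotate(+3)): offset=2, physical=[A,B,C,D,E,F], logical=[C,D,E,F,A,B]
After op 3 (swap(3, 5)): offset=2, physical=[A,F,C,D,E,B], logical=[C,D,E,B,A,F]
After op 4 (rotate(+1)): offset=3, physical=[A,F,C,D,E,B], logical=[D,E,B,A,F,C]
After op 5 (swap(4, 1)): offset=3, physical=[A,E,C,D,F,B], logical=[D,F,B,A,E,C]
After op 6 (rotate(+3)): offset=0, physical=[A,E,C,D,F,B], logical=[A,E,C,D,F,B]
After op 7 (rotate(-3)): offset=3, physical=[A,E,C,D,F,B], logical=[D,F,B,A,E,C]
After op 8 (replace(4, 'f')): offset=3, physical=[A,f,C,D,F,B], logical=[D,F,B,A,f,C]

Answer: D,F,B,A,f,C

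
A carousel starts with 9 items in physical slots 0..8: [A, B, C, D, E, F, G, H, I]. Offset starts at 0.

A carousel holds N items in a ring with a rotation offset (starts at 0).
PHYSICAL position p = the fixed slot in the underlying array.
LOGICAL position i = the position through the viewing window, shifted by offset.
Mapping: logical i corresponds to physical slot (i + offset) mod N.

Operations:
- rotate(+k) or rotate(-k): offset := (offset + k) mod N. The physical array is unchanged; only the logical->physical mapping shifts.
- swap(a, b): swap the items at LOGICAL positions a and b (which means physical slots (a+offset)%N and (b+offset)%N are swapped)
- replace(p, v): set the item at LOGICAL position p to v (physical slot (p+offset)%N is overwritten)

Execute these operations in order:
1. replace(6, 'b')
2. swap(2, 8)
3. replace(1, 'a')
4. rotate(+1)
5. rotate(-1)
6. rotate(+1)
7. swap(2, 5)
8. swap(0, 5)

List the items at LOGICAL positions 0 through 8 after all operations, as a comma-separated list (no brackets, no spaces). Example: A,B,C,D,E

Answer: D,I,b,E,F,a,H,C,A

Derivation:
After op 1 (replace(6, 'b')): offset=0, physical=[A,B,C,D,E,F,b,H,I], logical=[A,B,C,D,E,F,b,H,I]
After op 2 (swap(2, 8)): offset=0, physical=[A,B,I,D,E,F,b,H,C], logical=[A,B,I,D,E,F,b,H,C]
After op 3 (replace(1, 'a')): offset=0, physical=[A,a,I,D,E,F,b,H,C], logical=[A,a,I,D,E,F,b,H,C]
After op 4 (rotate(+1)): offset=1, physical=[A,a,I,D,E,F,b,H,C], logical=[a,I,D,E,F,b,H,C,A]
After op 5 (rotate(-1)): offset=0, physical=[A,a,I,D,E,F,b,H,C], logical=[A,a,I,D,E,F,b,H,C]
After op 6 (rotate(+1)): offset=1, physical=[A,a,I,D,E,F,b,H,C], logical=[a,I,D,E,F,b,H,C,A]
After op 7 (swap(2, 5)): offset=1, physical=[A,a,I,b,E,F,D,H,C], logical=[a,I,b,E,F,D,H,C,A]
After op 8 (swap(0, 5)): offset=1, physical=[A,D,I,b,E,F,a,H,C], logical=[D,I,b,E,F,a,H,C,A]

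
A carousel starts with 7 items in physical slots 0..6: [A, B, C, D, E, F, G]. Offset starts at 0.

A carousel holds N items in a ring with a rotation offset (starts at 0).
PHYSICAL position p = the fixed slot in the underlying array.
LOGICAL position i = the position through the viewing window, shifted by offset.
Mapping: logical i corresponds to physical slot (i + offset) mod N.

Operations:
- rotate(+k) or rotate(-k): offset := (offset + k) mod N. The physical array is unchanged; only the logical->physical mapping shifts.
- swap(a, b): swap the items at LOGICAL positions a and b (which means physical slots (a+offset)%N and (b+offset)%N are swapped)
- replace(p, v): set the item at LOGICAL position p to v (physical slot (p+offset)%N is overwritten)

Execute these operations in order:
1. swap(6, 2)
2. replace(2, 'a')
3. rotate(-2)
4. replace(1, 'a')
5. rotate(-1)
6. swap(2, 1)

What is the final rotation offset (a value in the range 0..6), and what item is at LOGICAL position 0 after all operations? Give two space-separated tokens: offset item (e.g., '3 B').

Answer: 4 E

Derivation:
After op 1 (swap(6, 2)): offset=0, physical=[A,B,G,D,E,F,C], logical=[A,B,G,D,E,F,C]
After op 2 (replace(2, 'a')): offset=0, physical=[A,B,a,D,E,F,C], logical=[A,B,a,D,E,F,C]
After op 3 (rotate(-2)): offset=5, physical=[A,B,a,D,E,F,C], logical=[F,C,A,B,a,D,E]
After op 4 (replace(1, 'a')): offset=5, physical=[A,B,a,D,E,F,a], logical=[F,a,A,B,a,D,E]
After op 5 (rotate(-1)): offset=4, physical=[A,B,a,D,E,F,a], logical=[E,F,a,A,B,a,D]
After op 6 (swap(2, 1)): offset=4, physical=[A,B,a,D,E,a,F], logical=[E,a,F,A,B,a,D]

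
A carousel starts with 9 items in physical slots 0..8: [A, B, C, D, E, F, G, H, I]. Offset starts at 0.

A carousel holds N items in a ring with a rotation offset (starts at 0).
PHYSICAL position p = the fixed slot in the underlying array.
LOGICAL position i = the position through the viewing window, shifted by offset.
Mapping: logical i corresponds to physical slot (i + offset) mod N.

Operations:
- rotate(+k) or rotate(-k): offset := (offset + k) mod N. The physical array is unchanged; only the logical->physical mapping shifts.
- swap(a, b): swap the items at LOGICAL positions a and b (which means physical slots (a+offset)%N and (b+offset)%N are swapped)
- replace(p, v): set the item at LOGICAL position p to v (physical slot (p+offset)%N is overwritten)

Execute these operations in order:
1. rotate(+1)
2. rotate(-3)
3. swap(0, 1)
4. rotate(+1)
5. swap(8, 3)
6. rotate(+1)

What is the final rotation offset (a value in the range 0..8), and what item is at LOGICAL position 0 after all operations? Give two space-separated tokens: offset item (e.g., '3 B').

Answer: 0 A

Derivation:
After op 1 (rotate(+1)): offset=1, physical=[A,B,C,D,E,F,G,H,I], logical=[B,C,D,E,F,G,H,I,A]
After op 2 (rotate(-3)): offset=7, physical=[A,B,C,D,E,F,G,H,I], logical=[H,I,A,B,C,D,E,F,G]
After op 3 (swap(0, 1)): offset=7, physical=[A,B,C,D,E,F,G,I,H], logical=[I,H,A,B,C,D,E,F,G]
After op 4 (rotate(+1)): offset=8, physical=[A,B,C,D,E,F,G,I,H], logical=[H,A,B,C,D,E,F,G,I]
After op 5 (swap(8, 3)): offset=8, physical=[A,B,I,D,E,F,G,C,H], logical=[H,A,B,I,D,E,F,G,C]
After op 6 (rotate(+1)): offset=0, physical=[A,B,I,D,E,F,G,C,H], logical=[A,B,I,D,E,F,G,C,H]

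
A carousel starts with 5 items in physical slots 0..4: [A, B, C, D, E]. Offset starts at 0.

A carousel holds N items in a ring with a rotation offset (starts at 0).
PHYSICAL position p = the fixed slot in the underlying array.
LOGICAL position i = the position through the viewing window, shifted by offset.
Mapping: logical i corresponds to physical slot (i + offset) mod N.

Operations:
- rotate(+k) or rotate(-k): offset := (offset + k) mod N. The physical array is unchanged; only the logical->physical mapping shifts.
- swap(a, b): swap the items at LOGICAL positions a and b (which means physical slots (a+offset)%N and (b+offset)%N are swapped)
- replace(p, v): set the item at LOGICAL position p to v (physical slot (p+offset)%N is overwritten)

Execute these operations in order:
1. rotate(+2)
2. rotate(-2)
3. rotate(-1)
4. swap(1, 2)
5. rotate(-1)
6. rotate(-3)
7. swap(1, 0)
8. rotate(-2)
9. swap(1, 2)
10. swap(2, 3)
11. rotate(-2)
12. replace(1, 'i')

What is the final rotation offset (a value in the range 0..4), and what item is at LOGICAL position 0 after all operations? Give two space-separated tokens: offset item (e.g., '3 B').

Answer: 1 E

Derivation:
After op 1 (rotate(+2)): offset=2, physical=[A,B,C,D,E], logical=[C,D,E,A,B]
After op 2 (rotate(-2)): offset=0, physical=[A,B,C,D,E], logical=[A,B,C,D,E]
After op 3 (rotate(-1)): offset=4, physical=[A,B,C,D,E], logical=[E,A,B,C,D]
After op 4 (swap(1, 2)): offset=4, physical=[B,A,C,D,E], logical=[E,B,A,C,D]
After op 5 (rotate(-1)): offset=3, physical=[B,A,C,D,E], logical=[D,E,B,A,C]
After op 6 (rotate(-3)): offset=0, physical=[B,A,C,D,E], logical=[B,A,C,D,E]
After op 7 (swap(1, 0)): offset=0, physical=[A,B,C,D,E], logical=[A,B,C,D,E]
After op 8 (rotate(-2)): offset=3, physical=[A,B,C,D,E], logical=[D,E,A,B,C]
After op 9 (swap(1, 2)): offset=3, physical=[E,B,C,D,A], logical=[D,A,E,B,C]
After op 10 (swap(2, 3)): offset=3, physical=[B,E,C,D,A], logical=[D,A,B,E,C]
After op 11 (rotate(-2)): offset=1, physical=[B,E,C,D,A], logical=[E,C,D,A,B]
After op 12 (replace(1, 'i')): offset=1, physical=[B,E,i,D,A], logical=[E,i,D,A,B]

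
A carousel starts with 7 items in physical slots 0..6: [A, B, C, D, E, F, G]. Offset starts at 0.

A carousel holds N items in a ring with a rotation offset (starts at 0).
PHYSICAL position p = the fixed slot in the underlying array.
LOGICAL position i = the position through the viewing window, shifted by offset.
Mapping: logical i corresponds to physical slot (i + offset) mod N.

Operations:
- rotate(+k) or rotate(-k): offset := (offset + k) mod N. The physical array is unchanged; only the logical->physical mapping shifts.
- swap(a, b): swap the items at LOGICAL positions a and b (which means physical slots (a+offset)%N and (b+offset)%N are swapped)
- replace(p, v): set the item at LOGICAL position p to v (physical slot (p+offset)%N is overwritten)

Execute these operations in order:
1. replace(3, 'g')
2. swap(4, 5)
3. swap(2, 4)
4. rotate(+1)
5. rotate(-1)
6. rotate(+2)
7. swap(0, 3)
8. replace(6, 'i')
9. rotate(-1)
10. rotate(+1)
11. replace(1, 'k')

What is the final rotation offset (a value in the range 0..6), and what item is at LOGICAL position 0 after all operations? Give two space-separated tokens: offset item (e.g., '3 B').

Answer: 2 E

Derivation:
After op 1 (replace(3, 'g')): offset=0, physical=[A,B,C,g,E,F,G], logical=[A,B,C,g,E,F,G]
After op 2 (swap(4, 5)): offset=0, physical=[A,B,C,g,F,E,G], logical=[A,B,C,g,F,E,G]
After op 3 (swap(2, 4)): offset=0, physical=[A,B,F,g,C,E,G], logical=[A,B,F,g,C,E,G]
After op 4 (rotate(+1)): offset=1, physical=[A,B,F,g,C,E,G], logical=[B,F,g,C,E,G,A]
After op 5 (rotate(-1)): offset=0, physical=[A,B,F,g,C,E,G], logical=[A,B,F,g,C,E,G]
After op 6 (rotate(+2)): offset=2, physical=[A,B,F,g,C,E,G], logical=[F,g,C,E,G,A,B]
After op 7 (swap(0, 3)): offset=2, physical=[A,B,E,g,C,F,G], logical=[E,g,C,F,G,A,B]
After op 8 (replace(6, 'i')): offset=2, physical=[A,i,E,g,C,F,G], logical=[E,g,C,F,G,A,i]
After op 9 (rotate(-1)): offset=1, physical=[A,i,E,g,C,F,G], logical=[i,E,g,C,F,G,A]
After op 10 (rotate(+1)): offset=2, physical=[A,i,E,g,C,F,G], logical=[E,g,C,F,G,A,i]
After op 11 (replace(1, 'k')): offset=2, physical=[A,i,E,k,C,F,G], logical=[E,k,C,F,G,A,i]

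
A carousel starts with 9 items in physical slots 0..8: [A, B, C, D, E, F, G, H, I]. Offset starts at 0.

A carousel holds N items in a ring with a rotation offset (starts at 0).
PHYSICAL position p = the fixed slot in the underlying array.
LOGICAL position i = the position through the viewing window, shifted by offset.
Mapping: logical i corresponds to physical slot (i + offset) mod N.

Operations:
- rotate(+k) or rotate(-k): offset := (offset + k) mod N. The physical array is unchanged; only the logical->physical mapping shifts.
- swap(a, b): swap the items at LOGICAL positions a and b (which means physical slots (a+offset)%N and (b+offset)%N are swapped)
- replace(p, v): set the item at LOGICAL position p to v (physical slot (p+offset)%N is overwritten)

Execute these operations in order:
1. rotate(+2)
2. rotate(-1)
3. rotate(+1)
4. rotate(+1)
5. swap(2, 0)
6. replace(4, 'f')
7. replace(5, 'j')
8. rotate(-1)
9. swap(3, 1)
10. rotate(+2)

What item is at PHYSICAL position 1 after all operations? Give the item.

After op 1 (rotate(+2)): offset=2, physical=[A,B,C,D,E,F,G,H,I], logical=[C,D,E,F,G,H,I,A,B]
After op 2 (rotate(-1)): offset=1, physical=[A,B,C,D,E,F,G,H,I], logical=[B,C,D,E,F,G,H,I,A]
After op 3 (rotate(+1)): offset=2, physical=[A,B,C,D,E,F,G,H,I], logical=[C,D,E,F,G,H,I,A,B]
After op 4 (rotate(+1)): offset=3, physical=[A,B,C,D,E,F,G,H,I], logical=[D,E,F,G,H,I,A,B,C]
After op 5 (swap(2, 0)): offset=3, physical=[A,B,C,F,E,D,G,H,I], logical=[F,E,D,G,H,I,A,B,C]
After op 6 (replace(4, 'f')): offset=3, physical=[A,B,C,F,E,D,G,f,I], logical=[F,E,D,G,f,I,A,B,C]
After op 7 (replace(5, 'j')): offset=3, physical=[A,B,C,F,E,D,G,f,j], logical=[F,E,D,G,f,j,A,B,C]
After op 8 (rotate(-1)): offset=2, physical=[A,B,C,F,E,D,G,f,j], logical=[C,F,E,D,G,f,j,A,B]
After op 9 (swap(3, 1)): offset=2, physical=[A,B,C,D,E,F,G,f,j], logical=[C,D,E,F,G,f,j,A,B]
After op 10 (rotate(+2)): offset=4, physical=[A,B,C,D,E,F,G,f,j], logical=[E,F,G,f,j,A,B,C,D]

Answer: B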